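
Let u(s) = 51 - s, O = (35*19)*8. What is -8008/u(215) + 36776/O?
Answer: 1519807/27265 ≈ 55.742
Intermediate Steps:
O = 5320 (O = 665*8 = 5320)
-8008/u(215) + 36776/O = -8008/(51 - 1*215) + 36776/5320 = -8008/(51 - 215) + 36776*(1/5320) = -8008/(-164) + 4597/665 = -8008*(-1/164) + 4597/665 = 2002/41 + 4597/665 = 1519807/27265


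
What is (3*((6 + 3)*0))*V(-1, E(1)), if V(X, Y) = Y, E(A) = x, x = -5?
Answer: 0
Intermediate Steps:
E(A) = -5
(3*((6 + 3)*0))*V(-1, E(1)) = (3*((6 + 3)*0))*(-5) = (3*(9*0))*(-5) = (3*0)*(-5) = 0*(-5) = 0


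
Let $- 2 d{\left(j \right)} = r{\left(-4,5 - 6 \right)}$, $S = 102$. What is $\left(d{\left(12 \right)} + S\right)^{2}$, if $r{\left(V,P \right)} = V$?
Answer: $10816$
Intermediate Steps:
$d{\left(j \right)} = 2$ ($d{\left(j \right)} = \left(- \frac{1}{2}\right) \left(-4\right) = 2$)
$\left(d{\left(12 \right)} + S\right)^{2} = \left(2 + 102\right)^{2} = 104^{2} = 10816$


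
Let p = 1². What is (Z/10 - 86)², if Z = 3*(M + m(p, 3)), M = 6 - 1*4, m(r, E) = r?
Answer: 724201/100 ≈ 7242.0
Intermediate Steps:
p = 1
M = 2 (M = 6 - 4 = 2)
Z = 9 (Z = 3*(2 + 1) = 3*3 = 9)
(Z/10 - 86)² = (9/10 - 86)² = (-851/10)² = 724201/100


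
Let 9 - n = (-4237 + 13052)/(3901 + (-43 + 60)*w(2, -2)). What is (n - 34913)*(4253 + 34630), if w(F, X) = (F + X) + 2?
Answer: -1068163097313/787 ≈ -1.3573e+9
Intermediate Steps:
w(F, X) = 2 + F + X
n = 5320/787 (n = 9 - (-4237 + 13052)/(3901 + (-43 + 60)*(2 + 2 - 2)) = 9 - 8815/(3901 + 17*2) = 9 - 8815/(3901 + 34) = 9 - 8815/3935 = 9 - 1*1763/787 = 9 - 1763/787 = 5320/787 ≈ 6.7598)
(n - 34913)*(4253 + 34630) = (5320/787 - 34913)*(4253 + 34630) = -27471211/787*38883 = -1068163097313/787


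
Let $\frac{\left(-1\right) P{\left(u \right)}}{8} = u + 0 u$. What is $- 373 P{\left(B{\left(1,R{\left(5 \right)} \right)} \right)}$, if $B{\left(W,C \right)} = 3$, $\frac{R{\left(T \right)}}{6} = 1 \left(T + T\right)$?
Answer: $8952$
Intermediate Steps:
$R{\left(T \right)} = 12 T$ ($R{\left(T \right)} = 6 \cdot 1 \left(T + T\right) = 6 \cdot 1 \cdot 2 T = 6 \cdot 2 T = 12 T$)
$P{\left(u \right)} = - 8 u$ ($P{\left(u \right)} = - 8 \left(u + 0 u\right) = - 8 \left(u + 0\right) = - 8 u$)
$- 373 P{\left(B{\left(1,R{\left(5 \right)} \right)} \right)} = - 373 \left(\left(-8\right) 3\right) = \left(-373\right) \left(-24\right) = 8952$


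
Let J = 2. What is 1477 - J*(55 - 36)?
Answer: 1439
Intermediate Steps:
1477 - J*(55 - 36) = 1477 - 2*(55 - 36) = 1477 - 2*19 = 1477 - 1*38 = 1477 - 38 = 1439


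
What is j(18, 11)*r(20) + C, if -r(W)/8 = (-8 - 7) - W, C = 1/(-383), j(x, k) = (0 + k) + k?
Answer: 2359279/383 ≈ 6160.0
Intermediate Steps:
j(x, k) = 2*k (j(x, k) = k + k = 2*k)
C = -1/383 ≈ -0.0026110
r(W) = 120 + 8*W (r(W) = -8*((-8 - 7) - W) = -8*(-15 - W) = 120 + 8*W)
j(18, 11)*r(20) + C = (2*11)*(120 + 8*20) - 1/383 = 22*(120 + 160) - 1/383 = 22*280 - 1/383 = 6160 - 1/383 = 2359279/383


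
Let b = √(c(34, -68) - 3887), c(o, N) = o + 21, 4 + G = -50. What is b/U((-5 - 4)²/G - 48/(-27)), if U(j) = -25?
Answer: -2*I*√958/25 ≈ -2.4761*I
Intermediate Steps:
G = -54 (G = -4 - 50 = -54)
c(o, N) = 21 + o
b = 2*I*√958 (b = √((21 + 34) - 3887) = √(55 - 3887) = √(-3832) = 2*I*√958 ≈ 61.903*I)
b/U((-5 - 4)²/G - 48/(-27)) = (2*I*√958)/(-25) = (2*I*√958)*(-1/25) = -2*I*√958/25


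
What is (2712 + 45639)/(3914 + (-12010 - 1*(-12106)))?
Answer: 48351/4010 ≈ 12.058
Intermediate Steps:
(2712 + 45639)/(3914 + (-12010 - 1*(-12106))) = 48351/(3914 + (-12010 + 12106)) = 48351/(3914 + 96) = 48351/4010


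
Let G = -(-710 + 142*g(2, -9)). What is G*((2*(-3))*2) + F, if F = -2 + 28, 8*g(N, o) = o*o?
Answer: 8759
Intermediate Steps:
g(N, o) = o²/8 (g(N, o) = (o*o)/8 = o²/8)
G = -2911/4 (G = -142/(1/((⅛)*(-9)² - 5)) = -142/(1/((⅛)*81 - 5)) = -142/(1/(81/8 - 5)) = -142/(1/(41/8)) = -142/8/41 = -142*41/8 = -2911/4 ≈ -727.75)
F = 26
G*((2*(-3))*2) + F = -2911*2*(-3)*2/4 + 26 = -(-8733)*2/2 + 26 = -2911/4*(-12) + 26 = 8733 + 26 = 8759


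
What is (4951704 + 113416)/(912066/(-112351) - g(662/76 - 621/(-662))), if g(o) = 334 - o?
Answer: -178944469379384/11745736051 ≈ -15235.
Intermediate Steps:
(4951704 + 113416)/(912066/(-112351) - g(662/76 - 621/(-662))) = (4951704 + 113416)/(912066/(-112351) - (334 - (662/76 - 621/(-662)))) = 5065120/(912066*(-1/112351) - (334 - (662*(1/76) - 621*(-1/662)))) = 5065120/(-912066/112351 - (334 - (331/38 + 621/662))) = 5065120/(-912066/112351 - (334 - 1*60680/6289)) = 5065120/(-912066/112351 - (334 - 60680/6289)) = 5065120/(-912066/112351 - 1*2039846/6289) = 5065120/(-912066/112351 - 2039846/6289) = 5065120/(-234914721020/706575439) = 5065120*(-706575439/234914721020) = -178944469379384/11745736051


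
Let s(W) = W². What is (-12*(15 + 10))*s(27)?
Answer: -218700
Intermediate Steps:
(-12*(15 + 10))*s(27) = -12*(15 + 10)*27² = -12*25*729 = -300*729 = -218700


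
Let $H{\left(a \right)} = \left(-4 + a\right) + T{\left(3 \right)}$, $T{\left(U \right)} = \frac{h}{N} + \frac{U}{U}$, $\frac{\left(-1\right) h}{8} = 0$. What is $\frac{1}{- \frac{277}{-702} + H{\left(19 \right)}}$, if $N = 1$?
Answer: $\frac{702}{11509} \approx 0.060996$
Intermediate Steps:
$h = 0$ ($h = \left(-8\right) 0 = 0$)
$T{\left(U \right)} = 1$ ($T{\left(U \right)} = \frac{0}{1} + \frac{U}{U} = 0 \cdot 1 + 1 = 0 + 1 = 1$)
$H{\left(a \right)} = -3 + a$ ($H{\left(a \right)} = \left(-4 + a\right) + 1 = -3 + a$)
$\frac{1}{- \frac{277}{-702} + H{\left(19 \right)}} = \frac{1}{- \frac{277}{-702} + \left(-3 + 19\right)} = \frac{1}{\left(-277\right) \left(- \frac{1}{702}\right) + 16} = \frac{1}{\frac{277}{702} + 16} = \frac{1}{\frac{11509}{702}} = \frac{702}{11509}$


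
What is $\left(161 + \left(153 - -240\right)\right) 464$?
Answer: $257056$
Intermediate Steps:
$\left(161 + \left(153 - -240\right)\right) 464 = \left(161 + \left(153 + 240\right)\right) 464 = \left(161 + 393\right) 464 = 554 \cdot 464 = 257056$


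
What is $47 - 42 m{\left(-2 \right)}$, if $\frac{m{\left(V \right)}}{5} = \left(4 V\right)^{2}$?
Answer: $-13393$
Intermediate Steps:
$m{\left(V \right)} = 80 V^{2}$ ($m{\left(V \right)} = 5 \left(4 V\right)^{2} = 5 \cdot 16 V^{2} = 80 V^{2}$)
$47 - 42 m{\left(-2 \right)} = 47 - 42 \cdot 80 \left(-2\right)^{2} = 47 - 42 \cdot 80 \cdot 4 = 47 - 13440 = -13393$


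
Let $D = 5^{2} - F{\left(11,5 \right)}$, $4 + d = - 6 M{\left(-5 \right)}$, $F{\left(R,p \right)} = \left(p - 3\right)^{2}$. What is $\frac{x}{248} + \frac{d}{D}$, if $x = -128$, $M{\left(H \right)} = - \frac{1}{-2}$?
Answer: $- \frac{79}{93} \approx -0.84946$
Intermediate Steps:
$M{\left(H \right)} = \frac{1}{2}$ ($M{\left(H \right)} = \left(-1\right) \left(- \frac{1}{2}\right) = \frac{1}{2}$)
$F{\left(R,p \right)} = \left(-3 + p\right)^{2}$
$d = -7$ ($d = -4 - 3 = -7$)
$D = 21$ ($D = 5^{2} - \left(-3 + 5\right)^{2} = 25 - 2^{2} = 25 - 4 = 21$)
$\frac{x}{248} + \frac{d}{D} = - \frac{128}{248} - \frac{7}{21} = \left(-128\right) \frac{1}{248} - \frac{1}{3} = - \frac{16}{31} - \frac{1}{3} = - \frac{79}{93}$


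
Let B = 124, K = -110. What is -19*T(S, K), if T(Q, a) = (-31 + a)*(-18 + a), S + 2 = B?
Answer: -342912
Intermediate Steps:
S = 122 (S = -2 + 124 = 122)
-19*T(S, K) = -19*(558 + (-110)**2 - 49*(-110)) = -19*(558 + 12100 + 5390) = -19*18048 = -342912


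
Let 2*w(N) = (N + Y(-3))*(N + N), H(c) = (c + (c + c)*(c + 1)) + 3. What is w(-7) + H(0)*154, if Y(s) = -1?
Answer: 518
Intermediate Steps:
H(c) = 3 + c + 2*c*(1 + c) (H(c) = (c + (2*c)*(1 + c)) + 3 = (c + 2*c*(1 + c)) + 3 = 3 + c + 2*c*(1 + c))
w(N) = N*(-1 + N) (w(N) = ((N - 1)*(N + N))/2 = ((-1 + N)*(2*N))/2 = (2*N*(-1 + N))/2 = N*(-1 + N))
w(-7) + H(0)*154 = -7*(-1 - 7) + (3 + 2*0² + 3*0)*154 = -7*(-8) + (3 + 2*0 + 0)*154 = 56 + (3 + 0 + 0)*154 = 56 + 3*154 = 56 + 462 = 518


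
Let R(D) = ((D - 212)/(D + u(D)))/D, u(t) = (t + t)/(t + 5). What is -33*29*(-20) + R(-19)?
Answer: 13818541/722 ≈ 19139.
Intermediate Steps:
u(t) = 2*t/(5 + t) (u(t) = (2*t)/(5 + t) = 2*t/(5 + t))
R(D) = (-212 + D)/(D*(D + 2*D/(5 + D))) (R(D) = ((D - 212)/(D + 2*D/(5 + D)))/D = ((-212 + D)/(D + 2*D/(5 + D)))/D = (-212 + D)/(D*(D + 2*D/(5 + D))))
-33*29*(-20) + R(-19) = -33*29*(-20) + (-212 - 19)*(5 - 19)/((-19)²*(7 - 19)) = -957*(-20) + (1/361)*(-231)*(-14)/(-12) = 19140 + (1/361)*(-1/12)*(-231)*(-14) = 19140 - 539/722 = 13818541/722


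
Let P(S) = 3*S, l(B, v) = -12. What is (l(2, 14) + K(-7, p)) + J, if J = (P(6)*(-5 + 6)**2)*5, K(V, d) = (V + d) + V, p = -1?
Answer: 63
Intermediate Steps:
K(V, d) = d + 2*V
J = 90 (J = ((3*6)*(-5 + 6)**2)*5 = (18*1**2)*5 = (18*1)*5 = 18*5 = 90)
(l(2, 14) + K(-7, p)) + J = (-12 + (-1 + 2*(-7))) + 90 = (-12 + (-1 - 14)) + 90 = (-12 - 15) + 90 = -27 + 90 = 63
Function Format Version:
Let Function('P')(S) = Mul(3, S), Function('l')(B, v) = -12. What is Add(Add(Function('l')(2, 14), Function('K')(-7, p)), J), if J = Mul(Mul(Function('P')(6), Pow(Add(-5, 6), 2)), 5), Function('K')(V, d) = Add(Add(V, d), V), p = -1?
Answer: 63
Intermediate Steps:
Function('K')(V, d) = Add(d, Mul(2, V))
J = 90 (J = Mul(Mul(Mul(3, 6), Pow(Add(-5, 6), 2)), 5) = Mul(Mul(18, Pow(1, 2)), 5) = Mul(Mul(18, 1), 5) = Mul(18, 5) = 90)
Add(Add(Function('l')(2, 14), Function('K')(-7, p)), J) = Add(Add(-12, Add(-1, Mul(2, -7))), 90) = Add(Add(-12, Add(-1, -14)), 90) = Add(Add(-12, -15), 90) = Add(-27, 90) = 63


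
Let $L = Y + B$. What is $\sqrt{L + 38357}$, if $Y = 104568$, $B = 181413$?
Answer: $\sqrt{324338} \approx 569.51$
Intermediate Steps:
$L = 285981$ ($L = 104568 + 181413 = 285981$)
$\sqrt{L + 38357} = \sqrt{285981 + 38357} = \sqrt{324338}$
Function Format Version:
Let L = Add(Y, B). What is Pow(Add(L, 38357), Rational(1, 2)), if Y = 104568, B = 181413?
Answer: Pow(324338, Rational(1, 2)) ≈ 569.51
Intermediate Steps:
L = 285981 (L = Add(104568, 181413) = 285981)
Pow(Add(L, 38357), Rational(1, 2)) = Pow(Add(285981, 38357), Rational(1, 2)) = Pow(324338, Rational(1, 2))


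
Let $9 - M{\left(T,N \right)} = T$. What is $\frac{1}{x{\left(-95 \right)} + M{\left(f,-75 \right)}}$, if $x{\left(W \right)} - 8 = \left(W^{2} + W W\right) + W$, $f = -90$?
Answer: $\frac{1}{18062} \approx 5.5365 \cdot 10^{-5}$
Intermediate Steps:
$M{\left(T,N \right)} = 9 - T$
$x{\left(W \right)} = 8 + W + 2 W^{2}$ ($x{\left(W \right)} = 8 + \left(\left(W^{2} + W W\right) + W\right) = 8 + \left(\left(W^{2} + W^{2}\right) + W\right) = 8 + \left(2 W^{2} + W\right) = 8 + \left(W + 2 W^{2}\right) = 8 + W + 2 W^{2}$)
$\frac{1}{x{\left(-95 \right)} + M{\left(f,-75 \right)}} = \frac{1}{\left(8 - 95 + 2 \left(-95\right)^{2}\right) + \left(9 - -90\right)} = \frac{1}{\left(8 - 95 + 2 \cdot 9025\right) + \left(9 + 90\right)} = \frac{1}{\left(8 - 95 + 18050\right) + 99} = \frac{1}{17963 + 99} = \frac{1}{18062}$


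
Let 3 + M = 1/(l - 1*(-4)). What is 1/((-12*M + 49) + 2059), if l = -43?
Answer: 13/27876 ≈ 0.00046635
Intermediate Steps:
M = -118/39 (M = -3 + 1/(-43 - 1*(-4)) = -3 + 1/(-43 + 4) = -3 + 1/(-39) = -3 - 1/39 = -118/39 ≈ -3.0256)
1/((-12*M + 49) + 2059) = 1/((-12*(-118/39) + 49) + 2059) = 1/((472/13 + 49) + 2059) = 1/(1109/13 + 2059) = 1/(27876/13) = 13/27876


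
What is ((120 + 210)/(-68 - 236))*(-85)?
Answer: 14025/152 ≈ 92.270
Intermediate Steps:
((120 + 210)/(-68 - 236))*(-85) = (330/(-304))*(-85) = (330*(-1/304))*(-85) = -165/152*(-85) = 14025/152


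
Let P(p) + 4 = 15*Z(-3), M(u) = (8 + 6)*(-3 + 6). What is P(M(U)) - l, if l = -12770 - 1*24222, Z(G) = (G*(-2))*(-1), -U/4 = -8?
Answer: 36898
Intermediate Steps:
U = 32 (U = -4*(-8) = 32)
M(u) = 42 (M(u) = 14*3 = 42)
Z(G) = 2*G (Z(G) = -2*G*(-1) = 2*G)
l = -36992 (l = -12770 - 24222 = -36992)
P(p) = -94 (P(p) = -4 + 15*(2*(-3)) = -4 + 15*(-6) = -4 - 90 = -94)
P(M(U)) - l = -94 - 1*(-36992) = -94 + 36992 = 36898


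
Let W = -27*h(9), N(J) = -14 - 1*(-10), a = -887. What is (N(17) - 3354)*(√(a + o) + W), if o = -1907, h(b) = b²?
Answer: 7343946 - 3358*I*√2794 ≈ 7.3439e+6 - 1.775e+5*I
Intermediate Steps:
N(J) = -4 (N(J) = -14 + 10 = -4)
W = -2187 (W = -27*9² = -27*81 = -2187)
(N(17) - 3354)*(√(a + o) + W) = (-4 - 3354)*(√(-887 - 1907) - 2187) = -3358*(√(-2794) - 2187) = -3358*(I*√2794 - 2187) = -3358*(-2187 + I*√2794) = 7343946 - 3358*I*√2794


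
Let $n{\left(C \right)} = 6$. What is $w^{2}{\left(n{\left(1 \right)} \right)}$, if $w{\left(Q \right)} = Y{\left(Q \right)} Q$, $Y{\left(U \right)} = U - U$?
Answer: $0$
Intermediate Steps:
$Y{\left(U \right)} = 0$
$w{\left(Q \right)} = 0$ ($w{\left(Q \right)} = 0 Q = 0$)
$w^{2}{\left(n{\left(1 \right)} \right)} = 0^{2} = 0$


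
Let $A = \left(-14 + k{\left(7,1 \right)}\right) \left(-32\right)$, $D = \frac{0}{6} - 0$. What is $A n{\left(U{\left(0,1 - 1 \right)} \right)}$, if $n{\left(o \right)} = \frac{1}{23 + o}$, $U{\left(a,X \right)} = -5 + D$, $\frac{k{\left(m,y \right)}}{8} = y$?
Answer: $\frac{32}{3} \approx 10.667$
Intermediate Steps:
$D = 0$ ($D = 0 \cdot \frac{1}{6} + 0 = 0 + 0 = 0$)
$k{\left(m,y \right)} = 8 y$
$U{\left(a,X \right)} = -5$ ($U{\left(a,X \right)} = -5 + 0 = -5$)
$A = 192$ ($A = \left(-14 + 8 \cdot 1\right) \left(-32\right) = \left(-14 + 8\right) \left(-32\right) = \left(-6\right) \left(-32\right) = 192$)
$A n{\left(U{\left(0,1 - 1 \right)} \right)} = \frac{192}{23 - 5} = \frac{192}{18} = 192 \cdot \frac{1}{18} = \frac{32}{3}$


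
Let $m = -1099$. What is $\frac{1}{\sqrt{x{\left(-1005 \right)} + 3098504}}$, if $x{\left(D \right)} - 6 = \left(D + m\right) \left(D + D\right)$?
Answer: $\frac{\sqrt{293102}}{1465510} \approx 0.00036942$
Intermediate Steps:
$x{\left(D \right)} = 6 + 2 D \left(-1099 + D\right)$ ($x{\left(D \right)} = 6 + \left(D - 1099\right) \left(D + D\right) = 6 + \left(-1099 + D\right) 2 D = 6 + 2 D \left(-1099 + D\right)$)
$\frac{1}{\sqrt{x{\left(-1005 \right)} + 3098504}} = \frac{1}{\sqrt{\left(6 - -2208990 + 2 \left(-1005\right)^{2}\right) + 3098504}} = \frac{1}{\sqrt{\left(6 + 2208990 + 2 \cdot 1010025\right) + 3098504}} = \frac{1}{\sqrt{\left(6 + 2208990 + 2020050\right) + 3098504}} = \frac{1}{\sqrt{4229046 + 3098504}} = \frac{1}{\sqrt{7327550}} = \frac{1}{5 \sqrt{293102}} = \frac{\sqrt{293102}}{1465510}$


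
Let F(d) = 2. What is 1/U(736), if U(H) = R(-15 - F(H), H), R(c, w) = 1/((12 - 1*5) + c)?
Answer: -10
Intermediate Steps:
R(c, w) = 1/(7 + c) (R(c, w) = 1/((12 - 5) + c) = 1/(7 + c))
U(H) = -⅒ (U(H) = 1/(7 + (-15 - 1*2)) = 1/(7 + (-15 - 2)) = 1/(7 - 17) = 1/(-10) = -⅒)
1/U(736) = 1/(-⅒) = -10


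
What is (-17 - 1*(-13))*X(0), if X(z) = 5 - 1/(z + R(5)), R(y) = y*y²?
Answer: -2496/125 ≈ -19.968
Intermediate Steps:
R(y) = y³
X(z) = 5 - 1/(125 + z) (X(z) = 5 - 1/(z + 5³) = 5 - 1/(z + 125) = 5 - 1/(125 + z))
(-17 - 1*(-13))*X(0) = (-17 - 1*(-13))*((624 + 5*0)/(125 + 0)) = (-17 + 13)*((624 + 0)/125) = -4*624/125 = -2496/125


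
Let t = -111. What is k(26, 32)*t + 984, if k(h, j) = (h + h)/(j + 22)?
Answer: 7894/9 ≈ 877.11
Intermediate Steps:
k(h, j) = 2*h/(22 + j) (k(h, j) = (2*h)/(22 + j) = 2*h/(22 + j))
k(26, 32)*t + 984 = (2*26/(22 + 32))*(-111) + 984 = (2*26/54)*(-111) + 984 = (2*26*(1/54))*(-111) + 984 = (26/27)*(-111) + 984 = -962/9 + 984 = 7894/9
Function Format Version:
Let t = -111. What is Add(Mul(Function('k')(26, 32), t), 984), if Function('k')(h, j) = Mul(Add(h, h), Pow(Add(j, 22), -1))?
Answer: Rational(7894, 9) ≈ 877.11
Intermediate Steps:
Function('k')(h, j) = Mul(2, h, Pow(Add(22, j), -1)) (Function('k')(h, j) = Mul(Mul(2, h), Pow(Add(22, j), -1)) = Mul(2, h, Pow(Add(22, j), -1)))
Add(Mul(Function('k')(26, 32), t), 984) = Add(Mul(Mul(2, 26, Pow(Add(22, 32), -1)), -111), 984) = Add(Mul(Mul(2, 26, Pow(54, -1)), -111), 984) = Add(Mul(Mul(2, 26, Rational(1, 54)), -111), 984) = Add(Mul(Rational(26, 27), -111), 984) = Add(Rational(-962, 9), 984) = Rational(7894, 9)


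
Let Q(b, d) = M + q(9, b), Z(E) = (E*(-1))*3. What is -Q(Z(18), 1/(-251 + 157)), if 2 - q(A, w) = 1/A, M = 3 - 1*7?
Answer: 19/9 ≈ 2.1111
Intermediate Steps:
Z(E) = -3*E (Z(E) = -E*3 = -3*E)
M = -4 (M = 3 - 7 = -4)
q(A, w) = 2 - 1/A
Q(b, d) = -19/9 (Q(b, d) = -4 + (2 - 1/9) = -4 + 17/9 = -19/9)
-Q(Z(18), 1/(-251 + 157)) = -1*(-19/9) = 19/9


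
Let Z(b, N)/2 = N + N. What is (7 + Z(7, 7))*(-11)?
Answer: -385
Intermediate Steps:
Z(b, N) = 4*N (Z(b, N) = 2*(N + N) = 2*(2*N) = 4*N)
(7 + Z(7, 7))*(-11) = (7 + 4*7)*(-11) = (7 + 28)*(-11) = 35*(-11) = -385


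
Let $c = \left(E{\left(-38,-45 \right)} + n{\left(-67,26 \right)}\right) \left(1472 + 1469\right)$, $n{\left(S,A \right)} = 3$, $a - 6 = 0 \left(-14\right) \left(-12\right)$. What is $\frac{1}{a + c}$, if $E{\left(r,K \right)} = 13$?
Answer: $\frac{1}{47062} \approx 2.1249 \cdot 10^{-5}$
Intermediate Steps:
$a = 6$ ($a = 6 + 0 \left(-14\right) \left(-12\right) = 6 + 0 \left(-12\right) = 6 + 0 = 6$)
$c = 47056$ ($c = \left(13 + 3\right) \left(1472 + 1469\right) = 16 \cdot 2941 = 47056$)
$\frac{1}{a + c} = \frac{1}{6 + 47056} = \frac{1}{47062}$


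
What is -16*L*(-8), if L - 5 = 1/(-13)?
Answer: 8192/13 ≈ 630.15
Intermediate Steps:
L = 64/13 (L = 5 + 1/(-13) = 5 - 1/13 = 64/13 ≈ 4.9231)
-16*L*(-8) = -16*64/13*(-8) = -1024/13*(-8) = 8192/13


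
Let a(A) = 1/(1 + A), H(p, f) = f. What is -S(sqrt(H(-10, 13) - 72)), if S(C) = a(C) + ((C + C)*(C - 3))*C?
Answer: (-236*sqrt(59) + 7317*I)/(sqrt(59) - I) ≈ -354.02 + 906.5*I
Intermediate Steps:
S(C) = 1/(1 + C) + 2*C**2*(-3 + C) (S(C) = 1/(1 + C) + ((C + C)*(C - 3))*C = 1/(1 + C) + ((2*C)*(-3 + C))*C = 1/(1 + C) + (2*C*(-3 + C))*C = 1/(1 + C) + 2*C**2*(-3 + C))
-S(sqrt(H(-10, 13) - 72)) = -(1 + 2*(sqrt(13 - 72))**2*(1 + sqrt(13 - 72))*(-3 + sqrt(13 - 72)))/(1 + sqrt(13 - 72)) = -(1 + 2*(sqrt(-59))**2*(1 + sqrt(-59))*(-3 + sqrt(-59)))/(1 + sqrt(-59)) = -(1 + 2*(I*sqrt(59))**2*(1 + I*sqrt(59))*(-3 + I*sqrt(59)))/(1 + I*sqrt(59)) = -(1 + 2*(-59)*(1 + I*sqrt(59))*(-3 + I*sqrt(59)))/(1 + I*sqrt(59)) = -(1 - 118*(1 + I*sqrt(59))*(-3 + I*sqrt(59)))/(1 + I*sqrt(59))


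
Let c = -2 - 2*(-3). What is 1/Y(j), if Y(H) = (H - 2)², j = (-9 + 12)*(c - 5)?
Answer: 1/25 ≈ 0.040000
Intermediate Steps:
c = 4 (c = -2 + 6 = 4)
j = -3 (j = (-9 + 12)*(4 - 5) = 3*(-1) = -3)
Y(H) = (-2 + H)²
1/Y(j) = 1/((-2 - 3)²) = 1/((-5)²) = 1/25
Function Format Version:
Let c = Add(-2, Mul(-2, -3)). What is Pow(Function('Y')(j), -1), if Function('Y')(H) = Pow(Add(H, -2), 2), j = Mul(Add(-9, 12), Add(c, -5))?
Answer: Rational(1, 25) ≈ 0.040000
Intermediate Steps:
c = 4 (c = Add(-2, 6) = 4)
j = -3 (j = Mul(Add(-9, 12), Add(4, -5)) = Mul(3, -1) = -3)
Function('Y')(H) = Pow(Add(-2, H), 2)
Pow(Function('Y')(j), -1) = Pow(Pow(Add(-2, -3), 2), -1) = Pow(Pow(-5, 2), -1) = Pow(25, -1) = Rational(1, 25)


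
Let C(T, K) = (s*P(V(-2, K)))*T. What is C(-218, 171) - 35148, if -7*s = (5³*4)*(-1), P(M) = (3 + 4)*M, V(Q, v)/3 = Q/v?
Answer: -1785436/57 ≈ -31323.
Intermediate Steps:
V(Q, v) = 3*Q/v (V(Q, v) = 3*(Q/v) = 3*Q/v)
P(M) = 7*M
s = 500/7 (s = -5³*4*(-1)/7 = -125*4*(-1)/7 = -500*(-1)/7 = -⅐*(-500) = 500/7 ≈ 71.429)
C(T, K) = -3000*T/K (C(T, K) = (500*(7*(3*(-2)/K))/7)*T = (500*(7*(-6/K))/7)*T = (500*(-42/K)/7)*T = (-3000/K)*T = -3000*T/K)
C(-218, 171) - 35148 = -3000*(-218)/171 - 35148 = -3000*(-218)*1/171 - 35148 = 218000/57 - 35148 = -1785436/57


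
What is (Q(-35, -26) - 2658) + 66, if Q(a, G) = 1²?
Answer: -2591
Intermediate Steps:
Q(a, G) = 1
(Q(-35, -26) - 2658) + 66 = (1 - 2658) + 66 = -2657 + 66 = -2591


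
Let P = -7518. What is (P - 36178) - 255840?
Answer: -299536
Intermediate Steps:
(P - 36178) - 255840 = (-7518 - 36178) - 255840 = -43696 - 255840 = -299536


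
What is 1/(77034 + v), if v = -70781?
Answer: 1/6253 ≈ 0.00015992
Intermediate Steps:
1/(77034 + v) = 1/(77034 - 70781) = 1/6253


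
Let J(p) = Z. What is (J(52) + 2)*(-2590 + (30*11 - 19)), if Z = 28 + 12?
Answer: -95718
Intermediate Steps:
Z = 40
J(p) = 40
(J(52) + 2)*(-2590 + (30*11 - 19)) = (40 + 2)*(-2590 + (30*11 - 19)) = 42*(-2590 + (330 - 19)) = 42*(-2590 + 311) = 42*(-2279) = -95718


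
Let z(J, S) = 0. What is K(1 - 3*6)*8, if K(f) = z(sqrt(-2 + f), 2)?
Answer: 0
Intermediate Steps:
K(f) = 0
K(1 - 3*6)*8 = 0*8 = 0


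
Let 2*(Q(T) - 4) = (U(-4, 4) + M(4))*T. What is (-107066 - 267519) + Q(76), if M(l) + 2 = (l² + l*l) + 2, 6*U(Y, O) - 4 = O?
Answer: -1119943/3 ≈ -3.7331e+5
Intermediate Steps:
U(Y, O) = ⅔ + O/6
M(l) = 2*l² (M(l) = -2 + ((l² + l*l) + 2) = -2 + ((l² + l²) + 2) = -2 + (2*l² + 2) = -2 + (2 + 2*l²) = 2*l²)
Q(T) = 4 + 50*T/3 (Q(T) = 4 + (((⅔ + (⅙)*4) + 2*4²)*T)/2 = 4 + (((⅔ + ⅔) + 2*16)*T)/2 = 4 + ((4/3 + 32)*T)/2 = 4 + (100*T/3)/2 = 4 + 50*T/3)
(-107066 - 267519) + Q(76) = (-107066 - 267519) + (4 + (50/3)*76) = -374585 + (4 + 3800/3) = -374585 + 3812/3 = -1119943/3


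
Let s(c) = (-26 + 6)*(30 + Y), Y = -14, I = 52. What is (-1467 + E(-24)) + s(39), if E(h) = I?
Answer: -1735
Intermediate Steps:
E(h) = 52
s(c) = -320 (s(c) = (-26 + 6)*(30 - 14) = -20*16 = -320)
(-1467 + E(-24)) + s(39) = (-1467 + 52) - 320 = -1415 - 320 = -1735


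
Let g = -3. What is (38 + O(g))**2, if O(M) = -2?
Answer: 1296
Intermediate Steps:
(38 + O(g))**2 = (38 - 2)**2 = 36**2 = 1296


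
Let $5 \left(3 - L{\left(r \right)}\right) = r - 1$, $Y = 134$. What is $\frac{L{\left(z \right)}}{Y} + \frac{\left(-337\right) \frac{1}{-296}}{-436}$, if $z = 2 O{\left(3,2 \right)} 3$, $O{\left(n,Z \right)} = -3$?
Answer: $\frac{2081057}{43233760} \approx 0.048135$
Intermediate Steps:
$z = -18$ ($z = 2 \left(-3\right) 3 = \left(-6\right) 3 = -18$)
$L{\left(r \right)} = \frac{16}{5} - \frac{r}{5}$ ($L{\left(r \right)} = 3 - \frac{r - 1}{5} = 3 - \frac{-1 + r}{5} = 3 - \left(- \frac{1}{5} + \frac{r}{5}\right) = \frac{16}{5} - \frac{r}{5}$)
$\frac{L{\left(z \right)}}{Y} + \frac{\left(-337\right) \frac{1}{-296}}{-436} = \frac{\frac{16}{5} - - \frac{18}{5}}{134} + \frac{\left(-337\right) \frac{1}{-296}}{-436} = \left(\frac{16}{5} + \frac{18}{5}\right) \frac{1}{134} + \left(-337\right) \left(- \frac{1}{296}\right) \left(- \frac{1}{436}\right) = \frac{34}{5} \cdot \frac{1}{134} + \frac{337}{296} \left(- \frac{1}{436}\right) = \frac{17}{335} - \frac{337}{129056} = \frac{2081057}{43233760}$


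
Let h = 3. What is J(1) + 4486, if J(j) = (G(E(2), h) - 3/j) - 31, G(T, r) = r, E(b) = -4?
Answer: 4455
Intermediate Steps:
J(j) = -28 - 3/j (J(j) = (3 - 3/j) - 31 = -28 - 3/j)
J(1) + 4486 = (-28 - 3/1) + 4486 = (-28 - 3*1) + 4486 = (-28 - 3) + 4486 = -31 + 4486 = 4455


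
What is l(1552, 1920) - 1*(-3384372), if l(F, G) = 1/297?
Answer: 1005158485/297 ≈ 3.3844e+6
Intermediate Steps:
l(F, G) = 1/297
l(1552, 1920) - 1*(-3384372) = 1/297 - 1*(-3384372) = 1/297 + 3384372 = 1005158485/297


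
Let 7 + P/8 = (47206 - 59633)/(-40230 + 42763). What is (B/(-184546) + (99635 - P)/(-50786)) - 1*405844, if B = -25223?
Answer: -141688958073733034/349120155061 ≈ -4.0585e+5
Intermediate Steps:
P = -14192/149 (P = -56 + 8*((47206 - 59633)/(-40230 + 42763)) = -56 + 8*(-12427/2533) = -56 + 8*(-12427*1/2533) = -56 + 8*(-731/149) = -56 - 5848/149 = -14192/149 ≈ -95.248)
(B/(-184546) + (99635 - P)/(-50786)) - 1*405844 = (-25223/(-184546) + (99635 - 1*(-14192/149))/(-50786)) - 1*405844 = (-25223*(-1/184546) + (99635 + 14192/149)*(-1/50786)) - 405844 = (25223/184546 + (14859807/149)*(-1/50786)) - 405844 = (25223/184546 - 14859807/7567114) - 405844 = -637863156550/349120155061 - 405844 = -141688958073733034/349120155061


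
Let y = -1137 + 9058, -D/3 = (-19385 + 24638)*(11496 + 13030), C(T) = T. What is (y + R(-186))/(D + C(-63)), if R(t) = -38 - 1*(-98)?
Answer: -7981/386505297 ≈ -2.0649e-5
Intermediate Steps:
R(t) = 60 (R(t) = -38 + 98 = 60)
D = -386505234 (D = -3*(-19385 + 24638)*(11496 + 13030) = -15759*24526 = -3*128835078 = -386505234)
y = 7921
(y + R(-186))/(D + C(-63)) = (7921 + 60)/(-386505234 - 63) = 7981/(-386505297) = 7981*(-1/386505297) = -7981/386505297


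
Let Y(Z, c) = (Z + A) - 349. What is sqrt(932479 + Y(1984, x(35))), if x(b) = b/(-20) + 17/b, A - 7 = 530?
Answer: sqrt(934651) ≈ 966.77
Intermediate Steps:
A = 537 (A = 7 + 530 = 537)
x(b) = 17/b - b/20 (x(b) = b*(-1/20) + 17/b = -b/20 + 17/b = 17/b - b/20)
Y(Z, c) = 188 + Z (Y(Z, c) = (Z + 537) - 349 = (537 + Z) - 349 = 188 + Z)
sqrt(932479 + Y(1984, x(35))) = sqrt(932479 + (188 + 1984)) = sqrt(932479 + 2172) = sqrt(934651)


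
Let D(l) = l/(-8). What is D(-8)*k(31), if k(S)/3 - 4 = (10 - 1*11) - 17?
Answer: -42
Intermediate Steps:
D(l) = -l/8 (D(l) = l*(-⅛) = -l/8)
k(S) = -42 (k(S) = 12 + 3*((10 - 1*11) - 17) = 12 + 3*((10 - 11) - 17) = 12 + 3*(-1 - 17) = 12 + 3*(-18) = 12 - 54 = -42)
D(-8)*k(31) = -⅛*(-8)*(-42) = 1*(-42) = -42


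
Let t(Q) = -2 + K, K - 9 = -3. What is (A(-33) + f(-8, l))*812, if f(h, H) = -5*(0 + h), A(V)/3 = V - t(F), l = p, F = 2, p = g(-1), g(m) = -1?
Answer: -57652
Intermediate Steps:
K = 6 (K = 9 - 3 = 6)
p = -1
l = -1
t(Q) = 4 (t(Q) = -2 + 6 = 4)
A(V) = -12 + 3*V (A(V) = 3*(V - 1*4) = 3*(V - 4) = 3*(-4 + V) = -12 + 3*V)
f(h, H) = -5*h
(A(-33) + f(-8, l))*812 = ((-12 + 3*(-33)) - 5*(-8))*812 = ((-12 - 99) + 40)*812 = (-111 + 40)*812 = -71*812 = -57652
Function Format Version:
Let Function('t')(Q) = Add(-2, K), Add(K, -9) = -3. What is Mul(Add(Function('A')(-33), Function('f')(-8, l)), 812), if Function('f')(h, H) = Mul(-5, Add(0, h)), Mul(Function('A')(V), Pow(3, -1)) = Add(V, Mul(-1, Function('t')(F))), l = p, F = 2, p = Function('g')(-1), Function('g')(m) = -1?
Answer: -57652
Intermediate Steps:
K = 6 (K = Add(9, -3) = 6)
p = -1
l = -1
Function('t')(Q) = 4 (Function('t')(Q) = Add(-2, 6) = 4)
Function('A')(V) = Add(-12, Mul(3, V)) (Function('A')(V) = Mul(3, Add(V, Mul(-1, 4))) = Mul(3, Add(V, -4)) = Mul(3, Add(-4, V)) = Add(-12, Mul(3, V)))
Function('f')(h, H) = Mul(-5, h)
Mul(Add(Function('A')(-33), Function('f')(-8, l)), 812) = Mul(Add(Add(-12, Mul(3, -33)), Mul(-5, -8)), 812) = Mul(Add(Add(-12, -99), 40), 812) = Mul(Add(-111, 40), 812) = Mul(-71, 812) = -57652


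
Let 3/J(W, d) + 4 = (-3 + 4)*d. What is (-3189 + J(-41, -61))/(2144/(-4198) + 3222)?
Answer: -217548756/219761945 ≈ -0.98993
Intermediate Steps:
J(W, d) = 3/(-4 + d) (J(W, d) = 3/(-4 + (-3 + 4)*d) = 3/(-4 + 1*d) = 3/(-4 + d))
(-3189 + J(-41, -61))/(2144/(-4198) + 3222) = (-3189 + 3/(-4 - 61))/(2144/(-4198) + 3222) = (-3189 + 3/(-65))/(2144*(-1/4198) + 3222) = (-3189 + 3*(-1/65))/(-1072/2099 + 3222) = (-3189 - 3/65)/(6761906/2099) = -207288/65*2099/6761906 = -217548756/219761945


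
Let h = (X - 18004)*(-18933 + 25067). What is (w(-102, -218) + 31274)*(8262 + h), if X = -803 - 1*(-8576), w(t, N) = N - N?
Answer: -1962402593608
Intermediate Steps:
w(t, N) = 0
X = 7773 (X = -803 + 8576 = 7773)
h = -62756954 (h = (7773 - 18004)*(-18933 + 25067) = -10231*6134 = -62756954)
(w(-102, -218) + 31274)*(8262 + h) = (0 + 31274)*(8262 - 62756954) = 31274*(-62748692) = -1962402593608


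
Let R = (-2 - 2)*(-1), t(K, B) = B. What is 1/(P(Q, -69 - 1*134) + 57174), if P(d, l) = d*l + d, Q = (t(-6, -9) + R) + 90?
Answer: 1/40004 ≈ 2.4998e-5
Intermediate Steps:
R = 4 (R = -4*(-1) = 4)
Q = 85 (Q = (-9 + 4) + 90 = -5 + 90 = 85)
P(d, l) = d + d*l
1/(P(Q, -69 - 1*134) + 57174) = 1/(85*(1 + (-69 - 1*134)) + 57174) = 1/(85*(1 + (-69 - 134)) + 57174) = 1/(85*(1 - 203) + 57174) = 1/(85*(-202) + 57174) = 1/(-17170 + 57174) = 1/40004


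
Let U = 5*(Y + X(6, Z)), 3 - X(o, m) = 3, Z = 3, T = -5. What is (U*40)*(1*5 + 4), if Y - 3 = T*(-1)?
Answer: 14400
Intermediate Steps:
X(o, m) = 0 (X(o, m) = 3 - 1*3 = 3 - 3 = 0)
Y = 8 (Y = 3 - 5*(-1) = 3 + 5 = 8)
U = 40 (U = 5*(8 + 0) = 5*8 = 40)
(U*40)*(1*5 + 4) = (40*40)*(1*5 + 4) = 1600*(5 + 4) = 1600*9 = 14400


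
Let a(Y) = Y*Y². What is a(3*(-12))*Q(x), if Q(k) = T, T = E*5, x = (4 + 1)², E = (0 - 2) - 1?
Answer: 699840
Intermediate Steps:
E = -3 (E = -2 - 1 = -3)
x = 25 (x = 5² = 25)
T = -15 (T = -3*5 = -15)
Q(k) = -15
a(Y) = Y³
a(3*(-12))*Q(x) = (3*(-12))³*(-15) = (-36)³*(-15) = -46656*(-15) = 699840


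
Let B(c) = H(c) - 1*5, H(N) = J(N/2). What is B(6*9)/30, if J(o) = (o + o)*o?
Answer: 1453/30 ≈ 48.433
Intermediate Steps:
J(o) = 2*o² (J(o) = (2*o)*o = 2*o²)
H(N) = N²/2 (H(N) = 2*(N/2)² = 2*(N²/4) = N²/2)
B(c) = -5 + c²/2 (B(c) = c²/2 - 1*5 = c²/2 - 5 = -5 + c²/2)
B(6*9)/30 = (-5 + (6*9)²/2)/30 = (-5 + (½)*54²)*(1/30) = (-5 + (½)*2916)*(1/30) = (-5 + 1458)*(1/30) = 1453*(1/30) = 1453/30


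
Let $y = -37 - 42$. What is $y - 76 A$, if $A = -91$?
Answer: $6837$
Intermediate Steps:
$y = -79$
$y - 76 A = -79 - -6916 = -79 + 6916 = 6837$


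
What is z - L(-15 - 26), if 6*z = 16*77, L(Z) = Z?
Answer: 739/3 ≈ 246.33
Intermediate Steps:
z = 616/3 (z = (16*77)/6 = (⅙)*1232 = 616/3 ≈ 205.33)
z - L(-15 - 26) = 616/3 - (-15 - 26) = 616/3 - 1*(-41) = 616/3 + 41 = 739/3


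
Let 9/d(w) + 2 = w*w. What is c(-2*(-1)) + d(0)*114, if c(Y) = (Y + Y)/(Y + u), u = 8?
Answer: -2563/5 ≈ -512.60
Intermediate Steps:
d(w) = 9/(-2 + w²) (d(w) = 9/(-2 + w*w) = 9/(-2 + w²))
c(Y) = 2*Y/(8 + Y) (c(Y) = (Y + Y)/(Y + 8) = (2*Y)/(8 + Y) = 2*Y/(8 + Y))
c(-2*(-1)) + d(0)*114 = 2*(-2*(-1))/(8 - 2*(-1)) + (9/(-2 + 0²))*114 = 2*2/(8 + 2) + (9/(-2 + 0))*114 = 2*2/10 + (9/(-2))*114 = 2*2*(⅒) + (9*(-½))*114 = ⅖ - 9/2*114 = ⅖ - 513 = -2563/5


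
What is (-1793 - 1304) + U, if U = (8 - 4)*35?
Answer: -2957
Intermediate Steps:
U = 140 (U = 4*35 = 140)
(-1793 - 1304) + U = (-1793 - 1304) + 140 = -3097 + 140 = -2957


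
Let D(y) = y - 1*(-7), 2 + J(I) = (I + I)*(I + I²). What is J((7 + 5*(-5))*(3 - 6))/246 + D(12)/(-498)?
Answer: 8874045/6806 ≈ 1303.9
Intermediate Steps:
J(I) = -2 + 2*I*(I + I²) (J(I) = -2 + (I + I)*(I + I²) = -2 + (2*I)*(I + I²) = -2 + 2*I*(I + I²))
D(y) = 7 + y (D(y) = y + 7 = 7 + y)
J((7 + 5*(-5))*(3 - 6))/246 + D(12)/(-498) = (-2 + 2*((7 + 5*(-5))*(3 - 6))² + 2*((7 + 5*(-5))*(3 - 6))³)/246 + (7 + 12)/(-498) = (-2 + 2*((7 - 25)*(-3))² + 2*((7 - 25)*(-3))³)*(1/246) + 19*(-1/498) = (-2 + 2*(-18*(-3))² + 2*(-18*(-3))³)*(1/246) - 19/498 = (-2 + 2*54² + 2*54³)*(1/246) - 19/498 = (-2 + 2*2916 + 2*157464)*(1/246) - 19/498 = (-2 + 5832 + 314928)*(1/246) - 19/498 = 320758*(1/246) - 19/498 = 160379/123 - 19/498 = 8874045/6806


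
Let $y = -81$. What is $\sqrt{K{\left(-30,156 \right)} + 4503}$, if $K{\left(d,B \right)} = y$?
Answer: $\sqrt{4422} \approx 66.498$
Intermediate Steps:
$K{\left(d,B \right)} = -81$
$\sqrt{K{\left(-30,156 \right)} + 4503} = \sqrt{-81 + 4503} = \sqrt{4422}$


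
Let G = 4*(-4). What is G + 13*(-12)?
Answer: -172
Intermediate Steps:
G = -16
G + 13*(-12) = -16 + 13*(-12) = -16 - 156 = -172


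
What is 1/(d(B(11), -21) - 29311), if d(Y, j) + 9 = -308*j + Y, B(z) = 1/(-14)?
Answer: -14/319929 ≈ -4.3760e-5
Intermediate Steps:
B(z) = -1/14
d(Y, j) = -9 + Y - 308*j (d(Y, j) = -9 + (-308*j + Y) = -9 + (Y - 308*j) = -9 + Y - 308*j)
1/(d(B(11), -21) - 29311) = 1/((-9 - 1/14 - 308*(-21)) - 29311) = 1/((-9 - 1/14 + 6468) - 29311) = 1/(90425/14 - 29311) = 1/(-319929/14) = -14/319929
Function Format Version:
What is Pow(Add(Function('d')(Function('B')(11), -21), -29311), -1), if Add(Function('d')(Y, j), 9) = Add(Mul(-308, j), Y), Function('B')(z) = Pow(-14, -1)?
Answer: Rational(-14, 319929) ≈ -4.3760e-5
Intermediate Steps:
Function('B')(z) = Rational(-1, 14)
Function('d')(Y, j) = Add(-9, Y, Mul(-308, j)) (Function('d')(Y, j) = Add(-9, Add(Mul(-308, j), Y)) = Add(-9, Add(Y, Mul(-308, j))) = Add(-9, Y, Mul(-308, j)))
Pow(Add(Function('d')(Function('B')(11), -21), -29311), -1) = Pow(Add(Add(-9, Rational(-1, 14), Mul(-308, -21)), -29311), -1) = Pow(Add(Add(-9, Rational(-1, 14), 6468), -29311), -1) = Pow(Add(Rational(90425, 14), -29311), -1) = Pow(Rational(-319929, 14), -1) = Rational(-14, 319929)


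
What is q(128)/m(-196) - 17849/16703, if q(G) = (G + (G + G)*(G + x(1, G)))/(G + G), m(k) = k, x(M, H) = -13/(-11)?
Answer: -124618547/72023336 ≈ -1.7303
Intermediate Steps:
x(M, H) = 13/11 (x(M, H) = -13*(-1/11) = 13/11)
q(G) = (G + 2*G*(13/11 + G))/(2*G) (q(G) = (G + (G + G)*(G + 13/11))/(G + G) = (G + (2*G)*(13/11 + G))/((2*G)) = (G + 2*G*(13/11 + G))*(1/(2*G)) = (G + 2*G*(13/11 + G))/(2*G))
q(128)/m(-196) - 17849/16703 = (37/22 + 128)/(-196) - 17849/16703 = (2853/22)*(-1/196) - 17849*1/16703 = -2853/4312 - 17849/16703 = -124618547/72023336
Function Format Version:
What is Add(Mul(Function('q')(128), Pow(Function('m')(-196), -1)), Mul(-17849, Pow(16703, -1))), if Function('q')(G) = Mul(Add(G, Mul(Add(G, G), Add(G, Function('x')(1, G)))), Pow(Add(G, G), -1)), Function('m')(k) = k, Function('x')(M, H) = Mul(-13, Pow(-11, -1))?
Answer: Rational(-124618547, 72023336) ≈ -1.7303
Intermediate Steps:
Function('x')(M, H) = Rational(13, 11) (Function('x')(M, H) = Mul(-13, Rational(-1, 11)) = Rational(13, 11))
Function('q')(G) = Mul(Rational(1, 2), Pow(G, -1), Add(G, Mul(2, G, Add(Rational(13, 11), G)))) (Function('q')(G) = Mul(Add(G, Mul(Add(G, G), Add(G, Rational(13, 11)))), Pow(Add(G, G), -1)) = Mul(Add(G, Mul(Mul(2, G), Add(Rational(13, 11), G))), Pow(Mul(2, G), -1)) = Mul(Add(G, Mul(2, G, Add(Rational(13, 11), G))), Mul(Rational(1, 2), Pow(G, -1))) = Mul(Rational(1, 2), Pow(G, -1), Add(G, Mul(2, G, Add(Rational(13, 11), G)))))
Add(Mul(Function('q')(128), Pow(Function('m')(-196), -1)), Mul(-17849, Pow(16703, -1))) = Add(Mul(Add(Rational(37, 22), 128), Pow(-196, -1)), Mul(-17849, Pow(16703, -1))) = Add(Mul(Rational(2853, 22), Rational(-1, 196)), Mul(-17849, Rational(1, 16703))) = Add(Rational(-2853, 4312), Rational(-17849, 16703)) = Rational(-124618547, 72023336)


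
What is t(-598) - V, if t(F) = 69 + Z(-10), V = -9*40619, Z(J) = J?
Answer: 365630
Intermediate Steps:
V = -365571
t(F) = 59 (t(F) = 69 - 10 = 59)
t(-598) - V = 59 - 1*(-365571) = 59 + 365571 = 365630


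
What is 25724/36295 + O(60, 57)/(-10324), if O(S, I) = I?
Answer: 263505761/374709580 ≈ 0.70323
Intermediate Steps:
25724/36295 + O(60, 57)/(-10324) = 25724/36295 + 57/(-10324) = 25724*(1/36295) + 57*(-1/10324) = 25724/36295 - 57/10324 = 263505761/374709580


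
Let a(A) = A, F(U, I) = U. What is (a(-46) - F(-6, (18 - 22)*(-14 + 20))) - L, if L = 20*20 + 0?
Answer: -440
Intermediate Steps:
L = 400 (L = 400 + 0 = 400)
(a(-46) - F(-6, (18 - 22)*(-14 + 20))) - L = (-46 - 1*(-6)) - 1*400 = (-46 + 6) - 400 = -40 - 400 = -440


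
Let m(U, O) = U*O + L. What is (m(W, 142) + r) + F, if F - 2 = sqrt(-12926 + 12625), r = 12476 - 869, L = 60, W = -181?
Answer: -14033 + I*sqrt(301) ≈ -14033.0 + 17.349*I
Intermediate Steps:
r = 11607
F = 2 + I*sqrt(301) (F = 2 + sqrt(-12926 + 12625) = 2 + sqrt(-301) = 2 + I*sqrt(301) ≈ 2.0 + 17.349*I)
m(U, O) = 60 + O*U (m(U, O) = U*O + 60 = O*U + 60 = 60 + O*U)
(m(W, 142) + r) + F = ((60 + 142*(-181)) + 11607) + (2 + I*sqrt(301)) = ((60 - 25702) + 11607) + (2 + I*sqrt(301)) = (-25642 + 11607) + (2 + I*sqrt(301)) = -14035 + (2 + I*sqrt(301)) = -14033 + I*sqrt(301)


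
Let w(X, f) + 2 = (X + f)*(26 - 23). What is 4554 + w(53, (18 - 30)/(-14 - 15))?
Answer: 136655/29 ≈ 4712.2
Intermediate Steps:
w(X, f) = -2 + 3*X + 3*f (w(X, f) = -2 + (X + f)*(26 - 23) = -2 + (X + f)*3 = -2 + (3*X + 3*f) = -2 + 3*X + 3*f)
4554 + w(53, (18 - 30)/(-14 - 15)) = 4554 + (-2 + 3*53 + 3*((18 - 30)/(-14 - 15))) = 4554 + (-2 + 159 + 3*(-12/(-29))) = 4554 + (-2 + 159 + 3*(-12*(-1/29))) = 4554 + (-2 + 159 + 3*(12/29)) = 4554 + (-2 + 159 + 36/29) = 4554 + 4589/29 = 136655/29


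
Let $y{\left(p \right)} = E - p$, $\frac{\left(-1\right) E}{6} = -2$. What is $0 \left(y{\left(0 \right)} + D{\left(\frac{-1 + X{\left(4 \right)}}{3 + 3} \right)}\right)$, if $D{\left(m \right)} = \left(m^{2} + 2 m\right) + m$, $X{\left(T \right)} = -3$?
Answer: $0$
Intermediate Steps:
$E = 12$ ($E = \left(-6\right) \left(-2\right) = 12$)
$D{\left(m \right)} = m^{2} + 3 m$
$y{\left(p \right)} = 12 - p$
$0 \left(y{\left(0 \right)} + D{\left(\frac{-1 + X{\left(4 \right)}}{3 + 3} \right)}\right) = 0 \left(\left(12 - 0\right) + \frac{-1 - 3}{3 + 3} \left(3 + \frac{-1 - 3}{3 + 3}\right)\right) = 0 \left(\left(12 + 0\right) + - \frac{4}{6} \left(3 - \frac{4}{6}\right)\right) = 0 \left(12 + \left(-4\right) \frac{1}{6} \left(3 - \frac{2}{3}\right)\right) = 0 \left(12 - \frac{2 \left(3 - \frac{2}{3}\right)}{3}\right) = 0 \left(12 - \frac{14}{9}\right) = 0 \cdot \frac{94}{9} = 0$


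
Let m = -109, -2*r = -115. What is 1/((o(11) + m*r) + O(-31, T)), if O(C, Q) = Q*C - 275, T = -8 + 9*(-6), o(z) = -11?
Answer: -2/9263 ≈ -0.00021591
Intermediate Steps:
r = 115/2 (r = -½*(-115) = 115/2 ≈ 57.500)
T = -62 (T = -8 - 54 = -62)
O(C, Q) = -275 + C*Q (O(C, Q) = C*Q - 275 = -275 + C*Q)
1/((o(11) + m*r) + O(-31, T)) = 1/((-11 - 109*115/2) + (-275 - 31*(-62))) = 1/((-11 - 12535/2) + (-275 + 1922)) = 1/(-12557/2 + 1647) = 1/(-9263/2) = -2/9263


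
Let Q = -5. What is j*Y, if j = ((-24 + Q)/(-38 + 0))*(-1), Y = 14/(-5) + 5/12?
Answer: 4147/2280 ≈ 1.8189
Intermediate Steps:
Y = -143/60 (Y = 14*(-⅕) + 5*(1/12) = -14/5 + 5/12 = -143/60 ≈ -2.3833)
j = -29/38 (j = ((-24 - 5)/(-38 + 0))*(-1) = -29/(-38)*(-1) = -29*(-1/38)*(-1) = (29/38)*(-1) = -29/38 ≈ -0.76316)
j*Y = -29/38*(-143/60) = 4147/2280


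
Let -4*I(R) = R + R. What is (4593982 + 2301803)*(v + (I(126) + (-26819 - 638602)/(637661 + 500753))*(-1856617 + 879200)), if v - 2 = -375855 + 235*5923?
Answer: 495858721999759419015/1138414 ≈ 4.3557e+14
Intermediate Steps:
I(R) = -R/2 (I(R) = -(R + R)/4 = -R/2)
v = 1016052 (v = 2 + (-375855 + 235*5923) = 2 + (-375855 + 1391905) = 2 + 1016050 = 1016052)
(4593982 + 2301803)*(v + (I(126) + (-26819 - 638602)/(637661 + 500753))*(-1856617 + 879200)) = (4593982 + 2301803)*(1016052 + (-1/2*126 + (-26819 - 638602)/(637661 + 500753))*(-1856617 + 879200)) = 6895785*(1016052 + (-63 - 665421/1138414)*(-977417)) = 6895785*(1016052 - 72385503/1138414*(-977417)) = 6895785*(1016052 + 70750821185751/1138414) = 6895785*(71907509007279/1138414) = 495858721999759419015/1138414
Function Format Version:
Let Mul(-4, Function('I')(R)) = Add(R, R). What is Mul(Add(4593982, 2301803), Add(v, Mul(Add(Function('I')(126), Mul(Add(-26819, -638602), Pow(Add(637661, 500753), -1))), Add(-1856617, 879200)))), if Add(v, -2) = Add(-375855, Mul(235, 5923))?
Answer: Rational(495858721999759419015, 1138414) ≈ 4.3557e+14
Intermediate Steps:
Function('I')(R) = Mul(Rational(-1, 2), R) (Function('I')(R) = Mul(Rational(-1, 4), Add(R, R)) = Mul(Rational(-1, 4), Mul(2, R)) = Mul(Rational(-1, 2), R))
v = 1016052 (v = Add(2, Add(-375855, Mul(235, 5923))) = Add(2, Add(-375855, 1391905)) = Add(2, 1016050) = 1016052)
Mul(Add(4593982, 2301803), Add(v, Mul(Add(Function('I')(126), Mul(Add(-26819, -638602), Pow(Add(637661, 500753), -1))), Add(-1856617, 879200)))) = Mul(Add(4593982, 2301803), Add(1016052, Mul(Add(Mul(Rational(-1, 2), 126), Mul(Add(-26819, -638602), Pow(Add(637661, 500753), -1))), Add(-1856617, 879200)))) = Mul(6895785, Add(1016052, Mul(Add(-63, Mul(-665421, Pow(1138414, -1))), -977417))) = Mul(6895785, Add(1016052, Mul(Add(-63, Mul(-665421, Rational(1, 1138414))), -977417))) = Mul(6895785, Add(1016052, Mul(Add(-63, Rational(-665421, 1138414)), -977417))) = Mul(6895785, Add(1016052, Mul(Rational(-72385503, 1138414), -977417))) = Mul(6895785, Add(1016052, Rational(70750821185751, 1138414))) = Mul(6895785, Rational(71907509007279, 1138414)) = Rational(495858721999759419015, 1138414)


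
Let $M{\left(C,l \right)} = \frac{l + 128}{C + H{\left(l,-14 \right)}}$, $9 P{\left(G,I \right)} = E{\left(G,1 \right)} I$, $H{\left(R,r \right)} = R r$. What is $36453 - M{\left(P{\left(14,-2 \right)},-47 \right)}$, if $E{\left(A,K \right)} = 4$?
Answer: $\frac{215582313}{5914} \approx 36453.0$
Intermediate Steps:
$P{\left(G,I \right)} = \frac{4 I}{9}$
$M{\left(C,l \right)} = \frac{128 + l}{C - 14 l}$ ($M{\left(C,l \right)} = \frac{l + 128}{C + l \left(-14\right)} = \frac{128 + l}{C - 14 l}$)
$36453 - M{\left(P{\left(14,-2 \right)},-47 \right)} = 36453 - \frac{128 - 47}{\frac{4}{9} \left(-2\right) - -658} = 36453 - \frac{1}{- \frac{8}{9} + 658} \cdot 81 = 36453 - \frac{1}{\frac{5914}{9}} \cdot 81 = 36453 - \frac{9}{5914} \cdot 81 = 36453 - \frac{729}{5914} = \frac{215582313}{5914}$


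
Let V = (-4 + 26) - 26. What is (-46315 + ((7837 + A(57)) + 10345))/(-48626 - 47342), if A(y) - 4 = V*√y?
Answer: 28129/95968 + √57/23992 ≈ 0.29342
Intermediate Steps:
V = -4 (V = 22 - 26 = -4)
A(y) = 4 - 4*√y
(-46315 + ((7837 + A(57)) + 10345))/(-48626 - 47342) = (-46315 + ((7837 + (4 - 4*√57)) + 10345))/(-48626 - 47342) = (-46315 + ((7841 - 4*√57) + 10345))/(-95968) = (-46315 + (18186 - 4*√57))*(-1/95968) = (-28129 - 4*√57)*(-1/95968) = 28129/95968 + √57/23992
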